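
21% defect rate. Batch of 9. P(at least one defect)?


P(all good) = (79/100)^9 = 119851595982618319/1000000000000000000
P(≥1 defect) = 880148404017381681/1000000000000000000

P = 880148404017381681/1000000000000000000 ≈ 88.01%


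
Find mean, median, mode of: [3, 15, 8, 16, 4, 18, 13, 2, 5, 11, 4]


Sorted: [2, 3, 4, 4, 5, 8, 11, 13, 15, 16, 18]
Mean = 99/11 = 9
Median = 8
Freq: {3: 1, 15: 1, 8: 1, 16: 1, 4: 2, 18: 1, 13: 1, 2: 1, 5: 1, 11: 1}
Mode: [4]

Mean=9, Median=8, Mode=4


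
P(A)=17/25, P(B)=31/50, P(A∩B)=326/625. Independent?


P(A)×P(B) = 527/1250
P(A∩B) = 326/625
Not equal → NOT independent

No, not independent


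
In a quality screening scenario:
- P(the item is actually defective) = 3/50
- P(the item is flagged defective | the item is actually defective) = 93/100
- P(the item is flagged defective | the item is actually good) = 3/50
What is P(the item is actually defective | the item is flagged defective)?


Using Bayes' theorem:
P(A|B) = P(B|A)·P(A) / P(B)

P(the item is flagged defective) = 93/100 × 3/50 + 3/50 × 47/50
= 279/5000 + 141/2500 = 561/5000

P(the item is actually defective|the item is flagged defective) = (279/5000) / (561/5000) = 93/187

P(the item is actually defective|the item is flagged defective) = 93/187 ≈ 49.73%


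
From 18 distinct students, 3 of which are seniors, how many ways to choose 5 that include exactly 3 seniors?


Choose 3 of the 3 seniors and 2 of the other 15 students:
C(3,3)×C(15,2) = 1×105 = 105

105


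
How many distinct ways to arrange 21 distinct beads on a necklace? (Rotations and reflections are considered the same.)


Free circular arrangements: rotations and reflections both identified.
(n-1)!/2 = 20!/2 = 2432902008176640000/2 = 1216451004088320000

1216451004088320000


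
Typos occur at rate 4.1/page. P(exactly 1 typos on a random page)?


Poisson(λ=4.1): P(X=1) = e^(-λ)×λ^k/k!
= e^(-4.1) × 4.1^1 / 1!
≈ 0.0165726754 × 4.1 / 1 ≈ 0.067948

P(X=1) ≈ 0.067948 ≈ 6.79%


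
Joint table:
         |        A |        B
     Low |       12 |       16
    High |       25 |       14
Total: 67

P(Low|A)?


P(Low|A) = 12/(12+25) = 12/37

P = 12/37 ≈ 32.43%


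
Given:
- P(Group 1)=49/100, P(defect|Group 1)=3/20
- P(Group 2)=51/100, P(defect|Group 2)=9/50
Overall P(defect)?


P(B) = Σ P(B|Aᵢ)×P(Aᵢ)
  3/20×49/100 = 147/2000
  9/50×51/100 = 459/5000
Sum = 1653/10000

P(defect) = 1653/10000 ≈ 16.53%


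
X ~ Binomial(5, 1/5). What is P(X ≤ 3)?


P(X ≤ 3) = Σ P(X=i) for i=0..3
P(X=0) = 1024/3125
P(X=1) = 256/625
P(X=2) = 128/625
P(X=3) = 32/625
Sum = 3104/3125

P(X ≤ 3) = 3104/3125 ≈ 99.33%


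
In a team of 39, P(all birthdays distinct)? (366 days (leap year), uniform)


P(all different) = Π(366-i)/366 for i=0..38
= (366/366)×(365/366)×...×(328/366)
= 0.122510

P ≈ 0.1225 ≈ 12.25%


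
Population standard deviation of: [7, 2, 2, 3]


Mean = 14/4 = 7/2
  (7-7/2)²=49/4
  (2-7/2)²=9/4
  (2-7/2)²=9/4
  (3-7/2)²=1/4
Σ(x-μ)² = 17
σ² = 17/4

σ = √(17/4) ≈ 2.0616


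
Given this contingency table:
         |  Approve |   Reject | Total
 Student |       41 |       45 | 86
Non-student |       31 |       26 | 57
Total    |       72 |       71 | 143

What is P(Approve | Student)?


P(Approve | Student) = 41/(41+45) = 41/86

P(Approve|Student) = 41/86 ≈ 47.67%


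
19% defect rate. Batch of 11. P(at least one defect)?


P(all good) = (81/100)^11 = 984770902183611232881/10000000000000000000000
P(≥1 defect) = 9015229097816388767119/10000000000000000000000

P = 9015229097816388767119/10000000000000000000000 ≈ 90.15%


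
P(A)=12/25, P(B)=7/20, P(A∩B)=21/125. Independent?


P(A)×P(B) = 21/125
P(A∩B) = 21/125
Equal ✓ → Independent

Yes, independent


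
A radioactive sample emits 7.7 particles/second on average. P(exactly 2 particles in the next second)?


Poisson(λ=7.7): P(X=2) = e^(-λ)×λ^k/k!
= e^(-7.7) × 7.7^2 / 2!
≈ 0.0004528271829 × 59.29 / 2 ≈ 0.013424

P(X=2) ≈ 0.013424 ≈ 1.34%


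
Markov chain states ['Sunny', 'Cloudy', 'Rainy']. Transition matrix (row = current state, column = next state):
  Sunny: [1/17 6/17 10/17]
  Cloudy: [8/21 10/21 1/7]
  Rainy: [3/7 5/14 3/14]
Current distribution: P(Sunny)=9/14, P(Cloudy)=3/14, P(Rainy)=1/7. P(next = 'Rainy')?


P(next=Rainy) = Σᵢ P(now=i)×P(i→Rainy)
= 9/14×10/17 + 3/14×1/7 + 1/7×3/14
= 45/119 + 3/98 + 3/98 = 366/833

P = 366/833 ≈ 0.4394


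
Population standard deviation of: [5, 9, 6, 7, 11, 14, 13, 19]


Mean = 84/8 = 21/2
  (5-21/2)²=121/4
  (9-21/2)²=9/4
  (6-21/2)²=81/4
  (7-21/2)²=49/4
  (11-21/2)²=1/4
  (14-21/2)²=49/4
  (13-21/2)²=25/4
  (19-21/2)²=289/4
Σ(x-μ)² = 156
σ² = 156/8 = 39/2

σ = √(39/2) ≈ 4.4159


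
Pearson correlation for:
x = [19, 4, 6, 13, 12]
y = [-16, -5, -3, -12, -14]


n=5, Σx=54, Σy=-50, Σxy=-666, Σx²=726, Σy²=630
r = (5×(-666) - 54×(-50))/√((5×726 - 54²)(5×630 - (-50)²))
= -630/√(714×650) = -630/√464100 ≈ -630/681.2489 ≈ -0.9248

r ≈ -0.9248


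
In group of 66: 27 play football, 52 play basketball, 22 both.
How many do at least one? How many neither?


|A∪B| = 27+52-22 = 57
Neither = 66-57 = 9

At least one: 57; Neither: 9


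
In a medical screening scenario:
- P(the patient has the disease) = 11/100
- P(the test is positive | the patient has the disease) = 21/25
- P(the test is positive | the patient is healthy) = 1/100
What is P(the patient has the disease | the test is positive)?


Using Bayes' theorem:
P(A|B) = P(B|A)·P(A) / P(B)

P(the test is positive) = 21/25 × 11/100 + 1/100 × 89/100
= 231/2500 + 89/10000 = 1013/10000

P(the patient has the disease|the test is positive) = (231/2500) / (1013/10000) = 924/1013

P(the patient has the disease|the test is positive) = 924/1013 ≈ 91.21%


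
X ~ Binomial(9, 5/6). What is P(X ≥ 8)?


P(X ≥ 8) = Σ P(X=i) for i=8..9
P(X=8) = 390625/1119744
P(X=9) = 1953125/10077696
Sum = 2734375/5038848

P(X ≥ 8) = 2734375/5038848 ≈ 54.27%


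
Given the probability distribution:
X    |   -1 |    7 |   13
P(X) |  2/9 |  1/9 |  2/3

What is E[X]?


E[X] = Σ x·P(X=x)
= (-1)×(2/9) + (7)×(1/9) + (13)×(2/3)
= 83/9

E[X] = 83/9


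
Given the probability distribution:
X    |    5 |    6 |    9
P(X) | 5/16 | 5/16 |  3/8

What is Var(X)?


E[X] = 109/16
E[X²] = 791/16
Var(X) = E[X²] - (E[X])² = 791/16 - 11881/256 = 775/256

Var(X) = 775/256 ≈ 3.0273


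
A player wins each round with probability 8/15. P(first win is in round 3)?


Geometric: P(X=3) = (1-p)^(k-1)×p = (7/15)^2×8/15 = 392/3375

P(X=3) = 392/3375 ≈ 11.61%


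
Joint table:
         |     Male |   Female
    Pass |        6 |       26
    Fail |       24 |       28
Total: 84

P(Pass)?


P(Pass) = (6+26)/84 = 32/84 = 8/21

P(Pass) = 8/21 ≈ 38.10%


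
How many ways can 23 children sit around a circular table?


Circular arrangements of 23 distinct objects: fix one position to break rotational symmetry.
(n-1)! = 22! = 1124000727777607680000

1124000727777607680000


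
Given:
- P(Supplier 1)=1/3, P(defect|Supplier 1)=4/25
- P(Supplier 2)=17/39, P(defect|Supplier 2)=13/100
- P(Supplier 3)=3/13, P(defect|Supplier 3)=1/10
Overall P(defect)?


P(B) = Σ P(B|Aᵢ)×P(Aᵢ)
  4/25×1/3 = 4/75
  13/100×17/39 = 17/300
  1/10×3/13 = 3/130
Sum = 173/1300

P(defect) = 173/1300 ≈ 13.31%


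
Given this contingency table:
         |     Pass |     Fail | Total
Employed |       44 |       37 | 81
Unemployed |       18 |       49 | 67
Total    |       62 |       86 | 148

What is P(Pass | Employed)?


P(Pass | Employed) = 44/(44+37) = 44/81

P(Pass|Employed) = 44/81 ≈ 54.32%


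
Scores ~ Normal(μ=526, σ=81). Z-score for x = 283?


z = (x - μ)/σ = (283 - 526)/81 = -3.0

z = -3.0


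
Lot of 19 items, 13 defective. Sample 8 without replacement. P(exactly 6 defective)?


Hypergeometric: C(13,6)×C(6,2)/C(19,8)
= 1716×15/75582 = 110/323

P(X=6) = 110/323 ≈ 34.06%


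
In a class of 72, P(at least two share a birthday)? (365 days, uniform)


P(all different) = Π(365-i)/365 for i=0..71
= 0.000547
P(match) = 1 - 0.000547 = 0.999453

P ≈ 0.9995 ≈ 99.95%


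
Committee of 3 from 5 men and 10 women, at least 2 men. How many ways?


Count by #men:
  2M,1W: C(5,2)×C(10,1)=100
  3M,0W: C(5,3)×C(10,0)=10
Total = 110

110


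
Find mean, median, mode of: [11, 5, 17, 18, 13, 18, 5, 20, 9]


Sorted: [5, 5, 9, 11, 13, 17, 18, 18, 20]
Mean = 116/9
Median = 13
Freq: {11: 1, 5: 2, 17: 1, 18: 2, 13: 1, 20: 1, 9: 1}
Mode: [5, 18]

Mean=116/9, Median=13, Mode=[5, 18]


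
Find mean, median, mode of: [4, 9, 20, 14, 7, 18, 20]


Sorted: [4, 7, 9, 14, 18, 20, 20]
Mean = 92/7
Median = 14
Freq: {4: 1, 9: 1, 20: 2, 14: 1, 7: 1, 18: 1}
Mode: [20]

Mean=92/7, Median=14, Mode=20


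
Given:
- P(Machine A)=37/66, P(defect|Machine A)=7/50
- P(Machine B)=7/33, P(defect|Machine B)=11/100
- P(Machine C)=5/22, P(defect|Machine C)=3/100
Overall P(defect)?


P(B) = Σ P(B|Aᵢ)×P(Aᵢ)
  7/50×37/66 = 259/3300
  11/100×7/33 = 7/300
  3/100×5/22 = 3/440
Sum = 239/2200

P(defect) = 239/2200 ≈ 10.86%


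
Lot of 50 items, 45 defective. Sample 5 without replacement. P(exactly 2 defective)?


Hypergeometric: C(45,2)×C(5,3)/C(50,5)
= 990×10/2118760 = 495/105938

P(X=2) = 495/105938 ≈ 0.47%


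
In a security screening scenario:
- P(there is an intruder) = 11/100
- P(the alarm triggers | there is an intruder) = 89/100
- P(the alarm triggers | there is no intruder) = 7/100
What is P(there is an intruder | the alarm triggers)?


Using Bayes' theorem:
P(A|B) = P(B|A)·P(A) / P(B)

P(the alarm triggers) = 89/100 × 11/100 + 7/100 × 89/100
= 979/10000 + 623/10000 = 801/5000

P(there is an intruder|the alarm triggers) = (979/10000) / (801/5000) = 11/18

P(there is an intruder|the alarm triggers) = 11/18 ≈ 61.11%


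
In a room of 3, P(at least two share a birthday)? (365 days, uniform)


P(all different) = Π(365-i)/365 for i=0..2
= 0.991796
P(match) = 1 - 0.991796 = 0.008204

P ≈ 0.0082 ≈ 0.82%


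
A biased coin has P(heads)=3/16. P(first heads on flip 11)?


Geometric: P(X=11) = (1-p)^(k-1)×p = (13/16)^10×3/16 = 413575475547/17592186044416

P(X=11) = 413575475547/17592186044416 ≈ 2.35%


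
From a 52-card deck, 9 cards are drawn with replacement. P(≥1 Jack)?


P(not a Jack) = 48/52 = 12/13
P(none in 9 draws) = (12/13)^9 = 5159780352/10604499373
P(≥1 Jack) = 1 - 5159780352/10604499373 = 5444719021/10604499373

P = 5444719021/10604499373 ≈ 51.34%


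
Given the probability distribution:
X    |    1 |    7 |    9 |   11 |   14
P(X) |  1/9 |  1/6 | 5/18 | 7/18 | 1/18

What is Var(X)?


E[X] = 53/6
E[X²] = 1597/18
Var(X) = E[X²] - (E[X])² = 1597/18 - 2809/36 = 385/36

Var(X) = 385/36 ≈ 10.6944


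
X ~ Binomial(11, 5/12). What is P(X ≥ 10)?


P(X ≥ 10) = Σ P(X=i) for i=10..11
P(X=10) = 751953125/743008370688
P(X=11) = 48828125/743008370688
Sum = 400390625/371504185344

P(X ≥ 10) = 400390625/371504185344 ≈ 0.11%


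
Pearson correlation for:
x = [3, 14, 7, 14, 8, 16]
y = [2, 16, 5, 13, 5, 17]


n=6, Σx=62, Σy=58, Σxy=759, Σx²=770, Σy²=768
r = (6×759 - 62×58)/√((6×770 - 62²)(6×768 - 58²))
= 958/√(776×1244) = 958/√965344 ≈ 958/982.5192 ≈ 0.9750

r ≈ 0.9750


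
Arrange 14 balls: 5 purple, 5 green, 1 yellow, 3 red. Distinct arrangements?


14!/(5!×5!×1!×3!) = 1009008

1009008


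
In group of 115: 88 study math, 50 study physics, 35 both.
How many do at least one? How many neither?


|A∪B| = 88+50-35 = 103
Neither = 115-103 = 12

At least one: 103; Neither: 12


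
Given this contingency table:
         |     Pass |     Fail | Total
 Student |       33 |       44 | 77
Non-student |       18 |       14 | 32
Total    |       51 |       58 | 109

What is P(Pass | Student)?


P(Pass | Student) = 33/(33+44) = 33/77 = 3/7

P(Pass|Student) = 3/7 ≈ 42.86%


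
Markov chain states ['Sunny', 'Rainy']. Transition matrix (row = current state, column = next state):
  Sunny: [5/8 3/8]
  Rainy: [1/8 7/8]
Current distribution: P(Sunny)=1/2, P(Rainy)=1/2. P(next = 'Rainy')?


P(next=Rainy) = Σᵢ P(now=i)×P(i→Rainy)
= 1/2×3/8 + 1/2×7/8
= 3/16 + 7/16 = 5/8

P = 5/8 ≈ 0.6250


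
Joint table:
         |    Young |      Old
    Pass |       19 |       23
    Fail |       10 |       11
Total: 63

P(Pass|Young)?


P(Pass|Young) = 19/(19+10) = 19/29

P = 19/29 ≈ 65.52%


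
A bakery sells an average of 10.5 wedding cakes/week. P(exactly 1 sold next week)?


Poisson(λ=10.5): P(X=1) = e^(-λ)×λ^k/k!
= e^(-10.5) × 10.5^1 / 1!
≈ 2.753644935e-05 × 10.5 / 1 ≈ 0.000289

P(X=1) ≈ 0.000289 ≈ 0.03%


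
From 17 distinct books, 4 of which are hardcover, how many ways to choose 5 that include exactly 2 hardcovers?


Choose 2 of the 4 hardcovers and 3 of the other 13 books:
C(4,2)×C(13,3) = 6×286 = 1716

1716


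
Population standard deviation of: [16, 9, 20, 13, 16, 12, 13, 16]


Mean = 115/8
  (16-115/8)²=169/64
  (9-115/8)²=1849/64
  (20-115/8)²=2025/64
  (13-115/8)²=121/64
  (16-115/8)²=169/64
  (12-115/8)²=361/64
  (13-115/8)²=121/64
  (16-115/8)²=169/64
Σ(x-μ)² = 623/8
σ² = (623/8)/8 = 623/64

σ = √(623/64) ≈ 3.1200


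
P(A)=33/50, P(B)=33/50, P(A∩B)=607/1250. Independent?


P(A)×P(B) = 1089/2500
P(A∩B) = 607/1250
Not equal → NOT independent

No, not independent


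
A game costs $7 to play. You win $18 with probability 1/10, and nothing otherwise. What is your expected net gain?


E[gain] = (18-7)×1/10 + (-7)×9/10
= 11/10 - 63/10 = -26/5

Expected net gain = $-26/5 ≈ $-5.20


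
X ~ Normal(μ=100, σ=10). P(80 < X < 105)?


z₁=(80-100)/10=-2.0, z₂=(105-100)/10=0.5
P = Φ(0.5) - Φ(-2.0) = 0.691462 - 0.022750 = 0.668712 ≈ 0.6687

P(80 < X < 105) ≈ 0.6687


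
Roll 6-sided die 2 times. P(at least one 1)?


P(no 1)^2 = (5/6)^2 = 25/36
P(≥1) = 1 - 25/36 = 11/36

P = 11/36 ≈ 30.56%


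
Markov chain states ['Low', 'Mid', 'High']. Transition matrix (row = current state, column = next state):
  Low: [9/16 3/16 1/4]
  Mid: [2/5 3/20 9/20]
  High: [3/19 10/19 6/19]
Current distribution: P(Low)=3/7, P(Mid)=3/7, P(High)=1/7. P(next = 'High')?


P(next=High) = Σᵢ P(now=i)×P(i→High)
= 3/7×1/4 + 3/7×9/20 + 1/7×6/19
= 3/28 + 27/140 + 6/133 = 459/1330

P = 459/1330 ≈ 0.3451


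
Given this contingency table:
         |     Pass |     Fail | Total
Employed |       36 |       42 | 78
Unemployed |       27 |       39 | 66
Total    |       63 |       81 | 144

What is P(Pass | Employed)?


P(Pass | Employed) = 36/(36+42) = 36/78 = 6/13

P(Pass|Employed) = 6/13 ≈ 46.15%


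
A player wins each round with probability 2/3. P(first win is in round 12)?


Geometric: P(X=12) = (1-p)^(k-1)×p = (1/3)^11×2/3 = 2/531441

P(X=12) = 2/531441 ≈ 0.00%


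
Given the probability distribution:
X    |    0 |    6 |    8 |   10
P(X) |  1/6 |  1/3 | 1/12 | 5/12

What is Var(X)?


E[X] = 41/6
E[X²] = 59
Var(X) = E[X²] - (E[X])² = 59 - 1681/36 = 443/36

Var(X) = 443/36 ≈ 12.3056


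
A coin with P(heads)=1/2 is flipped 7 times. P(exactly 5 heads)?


Binomial: P(X=5) = C(7,5)×p^5×(1-p)^2
= 21 × 1/32 × 1/4 = 21/128

P(X=5) = 21/128 ≈ 16.41%


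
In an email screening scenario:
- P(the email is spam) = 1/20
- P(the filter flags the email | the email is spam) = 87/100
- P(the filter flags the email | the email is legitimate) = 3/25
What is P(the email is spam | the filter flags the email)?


Using Bayes' theorem:
P(A|B) = P(B|A)·P(A) / P(B)

P(the filter flags the email) = 87/100 × 1/20 + 3/25 × 19/20
= 87/2000 + 57/500 = 63/400

P(the email is spam|the filter flags the email) = (87/2000) / (63/400) = 29/105

P(the email is spam|the filter flags the email) = 29/105 ≈ 27.62%


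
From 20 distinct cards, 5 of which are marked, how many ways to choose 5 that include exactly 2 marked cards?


Choose 2 of the 5 marked cards and 3 of the other 15 cards:
C(5,2)×C(15,3) = 10×455 = 4550

4550


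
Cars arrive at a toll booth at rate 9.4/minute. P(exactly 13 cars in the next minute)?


Poisson(λ=9.4): P(X=13) = e^(-λ)×λ^k/k!
= e^(-9.4) × 9.4^13 / 13!
≈ 8.272406556e-05 × 4.47365095925e+12 / 6227020800 ≈ 0.059431

P(X=13) ≈ 0.059431 ≈ 5.94%


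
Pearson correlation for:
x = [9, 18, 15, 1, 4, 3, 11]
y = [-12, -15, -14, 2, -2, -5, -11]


n=7, Σx=61, Σy=-57, Σxy=-730, Σx²=777, Σy²=719
r = (7×(-730) - 61×(-57))/√((7×777 - 61²)(7×719 - (-57)²))
= -1633/√(1718×1784) = -1633/√3064912 ≈ -1633/1750.6890 ≈ -0.9328

r ≈ -0.9328


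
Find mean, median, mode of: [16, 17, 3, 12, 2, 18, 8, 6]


Sorted: [2, 3, 6, 8, 12, 16, 17, 18]
Mean = 82/8 = 41/4
Median = 10
Freq: {16: 1, 17: 1, 3: 1, 12: 1, 2: 1, 18: 1, 8: 1, 6: 1}
Mode: No mode

Mean=41/4, Median=10, Mode=No mode


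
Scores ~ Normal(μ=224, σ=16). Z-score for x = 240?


z = (x - μ)/σ = (240 - 224)/16 = 1.0

z = 1.0


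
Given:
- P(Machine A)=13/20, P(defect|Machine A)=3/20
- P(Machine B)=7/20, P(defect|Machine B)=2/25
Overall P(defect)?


P(B) = Σ P(B|Aᵢ)×P(Aᵢ)
  3/20×13/20 = 39/400
  2/25×7/20 = 7/250
Sum = 251/2000

P(defect) = 251/2000 ≈ 12.55%


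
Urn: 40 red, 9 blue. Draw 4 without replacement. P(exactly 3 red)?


Hypergeometric: C(40,3)×C(9,1)/C(49,4)
= 9880×9/211876 = 22230/52969

P(X=3) = 22230/52969 ≈ 41.97%


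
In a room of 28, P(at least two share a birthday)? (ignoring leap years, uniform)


P(all different) = Π(365-i)/365 for i=0..27
= 0.345539
P(match) = 1 - 0.345539 = 0.654461

P ≈ 0.6545 ≈ 65.45%


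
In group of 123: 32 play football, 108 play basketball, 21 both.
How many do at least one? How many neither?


|A∪B| = 32+108-21 = 119
Neither = 123-119 = 4

At least one: 119; Neither: 4


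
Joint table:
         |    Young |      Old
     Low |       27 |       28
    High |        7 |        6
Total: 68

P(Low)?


P(Low) = (27+28)/68 = 55/68

P(Low) = 55/68 ≈ 80.88%


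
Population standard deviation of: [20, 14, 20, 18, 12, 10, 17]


Mean = 111/7
  (20-111/7)²=841/49
  (14-111/7)²=169/49
  (20-111/7)²=841/49
  (18-111/7)²=225/49
  (12-111/7)²=729/49
  (10-111/7)²=1681/49
  (17-111/7)²=64/49
Σ(x-μ)² = 650/7
σ² = (650/7)/7 = 650/49

σ = √(650/49) ≈ 3.6422


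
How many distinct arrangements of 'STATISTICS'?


Letters: 10, freq: {'S': 3, 'T': 3, 'A': 1, 'I': 2, 'C': 1}
10!/(3!×3!×1!×2!×1!) = 3628800/72 = 50400

50400


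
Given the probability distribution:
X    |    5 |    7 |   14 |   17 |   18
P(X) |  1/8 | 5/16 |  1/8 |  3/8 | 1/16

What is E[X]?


E[X] = Σ x·P(X=x)
= (5)×(1/8) + (7)×(5/16) + (14)×(1/8) + (17)×(3/8) + (18)×(1/16)
= 193/16

E[X] = 193/16


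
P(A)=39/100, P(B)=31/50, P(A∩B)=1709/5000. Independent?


P(A)×P(B) = 1209/5000
P(A∩B) = 1709/5000
Not equal → NOT independent

No, not independent


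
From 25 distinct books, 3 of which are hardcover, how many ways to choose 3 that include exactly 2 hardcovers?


Choose 2 of the 3 hardcovers and 1 of the other 22 books:
C(3,2)×C(22,1) = 3×22 = 66

66


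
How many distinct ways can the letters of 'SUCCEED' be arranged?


Letters: 7, freq: {'S': 1, 'U': 1, 'C': 2, 'E': 2, 'D': 1}
7!/(1!×1!×2!×2!×1!) = 5040/4 = 1260

1260


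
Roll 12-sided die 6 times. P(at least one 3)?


P(no 3)^6 = (11/12)^6 = 1771561/2985984
P(≥1) = 1 - 1771561/2985984 = 1214423/2985984

P = 1214423/2985984 ≈ 40.67%


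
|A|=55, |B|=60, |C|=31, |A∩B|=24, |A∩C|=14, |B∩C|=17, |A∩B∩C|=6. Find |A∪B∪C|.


|A∪B∪C| = 55+60+31-24-14-17+6 = 97

|A∪B∪C| = 97


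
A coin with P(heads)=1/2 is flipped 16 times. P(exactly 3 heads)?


Binomial: P(X=3) = C(16,3)×p^3×(1-p)^13
= 560 × 1/8 × 1/8192 = 35/4096

P(X=3) = 35/4096 ≈ 0.85%


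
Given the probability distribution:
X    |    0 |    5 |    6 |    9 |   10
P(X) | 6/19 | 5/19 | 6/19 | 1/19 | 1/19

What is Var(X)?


E[X] = 80/19
E[X²] = 522/19
Var(X) = E[X²] - (E[X])² = 522/19 - 6400/361 = 3518/361

Var(X) = 3518/361 ≈ 9.7452


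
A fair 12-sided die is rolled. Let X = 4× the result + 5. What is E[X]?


E[die] = (1+12)/2 = 13/2
E[X] = 4×13/2 + 5 = 31

E[X] = 31


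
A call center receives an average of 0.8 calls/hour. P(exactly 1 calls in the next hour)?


Poisson(λ=0.8): P(X=1) = e^(-λ)×λ^k/k!
= e^(-0.8) × 0.8^1 / 1!
≈ 0.4493289641 × 0.8 / 1 ≈ 0.359463

P(X=1) ≈ 0.359463 ≈ 35.95%


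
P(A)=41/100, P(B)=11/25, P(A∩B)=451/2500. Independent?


P(A)×P(B) = 451/2500
P(A∩B) = 451/2500
Equal ✓ → Independent

Yes, independent


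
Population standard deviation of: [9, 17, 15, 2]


Mean = 43/4
  (9-43/4)²=49/16
  (17-43/4)²=625/16
  (15-43/4)²=289/16
  (2-43/4)²=1225/16
Σ(x-μ)² = 547/4
σ² = (547/4)/4 = 547/16

σ = √(547/16) ≈ 5.8470


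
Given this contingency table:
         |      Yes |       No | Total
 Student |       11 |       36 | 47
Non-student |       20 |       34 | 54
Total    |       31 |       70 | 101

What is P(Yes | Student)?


P(Yes | Student) = 11/(11+36) = 11/47

P(Yes|Student) = 11/47 ≈ 23.40%


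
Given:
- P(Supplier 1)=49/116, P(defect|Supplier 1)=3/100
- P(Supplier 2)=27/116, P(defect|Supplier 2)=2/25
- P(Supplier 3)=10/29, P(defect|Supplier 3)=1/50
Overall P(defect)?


P(B) = Σ P(B|Aᵢ)×P(Aᵢ)
  3/100×49/116 = 147/11600
  2/25×27/116 = 27/1450
  1/50×10/29 = 1/145
Sum = 443/11600

P(defect) = 443/11600 ≈ 3.82%


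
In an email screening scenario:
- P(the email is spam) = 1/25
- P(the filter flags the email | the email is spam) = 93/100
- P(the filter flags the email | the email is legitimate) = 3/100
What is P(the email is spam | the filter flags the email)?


Using Bayes' theorem:
P(A|B) = P(B|A)·P(A) / P(B)

P(the filter flags the email) = 93/100 × 1/25 + 3/100 × 24/25
= 93/2500 + 18/625 = 33/500

P(the email is spam|the filter flags the email) = (93/2500) / (33/500) = 31/55

P(the email is spam|the filter flags the email) = 31/55 ≈ 56.36%


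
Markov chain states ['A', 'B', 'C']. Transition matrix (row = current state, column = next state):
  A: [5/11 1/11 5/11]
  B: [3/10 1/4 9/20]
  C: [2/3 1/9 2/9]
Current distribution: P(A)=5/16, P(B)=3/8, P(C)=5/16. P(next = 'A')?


P(next=A) = Σᵢ P(now=i)×P(i→A)
= 5/16×5/11 + 3/8×3/10 + 5/16×2/3
= 25/176 + 9/80 + 5/24 = 611/1320

P = 611/1320 ≈ 0.4629


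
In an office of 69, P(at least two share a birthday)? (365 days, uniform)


P(all different) = Π(365-i)/365 for i=0..68
= 0.001036
P(match) = 1 - 0.001036 = 0.998964

P ≈ 0.9990 ≈ 99.90%


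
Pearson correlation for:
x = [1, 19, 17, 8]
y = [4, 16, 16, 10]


n=4, Σx=45, Σy=46, Σxy=660, Σx²=715, Σy²=628
r = (4×660 - 45×46)/√((4×715 - 45²)(4×628 - 46²))
= 570/√(835×396) = 570/√330660 ≈ 570/575.0304 ≈ 0.9913

r ≈ 0.9913


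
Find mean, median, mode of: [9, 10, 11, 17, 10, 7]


Sorted: [7, 9, 10, 10, 11, 17]
Mean = 64/6 = 32/3
Median = 10
Freq: {9: 1, 10: 2, 11: 1, 17: 1, 7: 1}
Mode: [10]

Mean=32/3, Median=10, Mode=10


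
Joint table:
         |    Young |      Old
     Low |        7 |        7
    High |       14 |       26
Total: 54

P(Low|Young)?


P(Low|Young) = 7/(7+14) = 7/21 = 1/3

P = 1/3 ≈ 33.33%


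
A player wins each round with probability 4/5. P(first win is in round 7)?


Geometric: P(X=7) = (1-p)^(k-1)×p = (1/5)^6×4/5 = 4/78125

P(X=7) = 4/78125 ≈ 0.01%


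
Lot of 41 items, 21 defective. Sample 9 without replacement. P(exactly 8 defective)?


Hypergeometric: C(21,8)×C(20,1)/C(41,9)
= 203490×20/350343565 = 2520/216931

P(X=8) = 2520/216931 ≈ 1.16%


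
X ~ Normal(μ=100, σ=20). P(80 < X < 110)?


z₁=(80-100)/20=-1.0, z₂=(110-100)/20=0.5
P = Φ(0.5) - Φ(-1.0) = 0.691462 - 0.158655 = 0.532807 ≈ 0.5328

P(80 < X < 110) ≈ 0.5328


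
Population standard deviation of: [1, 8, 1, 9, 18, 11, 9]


Mean = 57/7
  (1-57/7)²=2500/49
  (8-57/7)²=1/49
  (1-57/7)²=2500/49
  (9-57/7)²=36/49
  (18-57/7)²=4761/49
  (11-57/7)²=400/49
  (9-57/7)²=36/49
Σ(x-μ)² = 1462/7
σ² = (1462/7)/7 = 1462/49

σ = √(1462/49) ≈ 5.4623


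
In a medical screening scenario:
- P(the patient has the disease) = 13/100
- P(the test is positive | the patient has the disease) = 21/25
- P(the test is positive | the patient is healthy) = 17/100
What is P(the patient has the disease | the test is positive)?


Using Bayes' theorem:
P(A|B) = P(B|A)·P(A) / P(B)

P(the test is positive) = 21/25 × 13/100 + 17/100 × 87/100
= 273/2500 + 1479/10000 = 2571/10000

P(the patient has the disease|the test is positive) = (273/2500) / (2571/10000) = 364/857

P(the patient has the disease|the test is positive) = 364/857 ≈ 42.47%


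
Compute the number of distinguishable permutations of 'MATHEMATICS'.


Letters: 11, freq: {'M': 2, 'A': 2, 'T': 2, 'H': 1, 'E': 1, 'I': 1, 'C': 1, 'S': 1}
11!/(2!×2!×2!×1!×1!×1!×1!×1!) = 39916800/8 = 4989600

4989600


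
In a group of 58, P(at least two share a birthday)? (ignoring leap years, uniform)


P(all different) = Π(365-i)/365 for i=0..57
= 0.008335
P(match) = 1 - 0.008335 = 0.991665

P ≈ 0.9917 ≈ 99.17%


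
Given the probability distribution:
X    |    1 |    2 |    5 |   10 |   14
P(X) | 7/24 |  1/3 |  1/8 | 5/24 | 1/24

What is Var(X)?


E[X] = 17/4
E[X²] = 135/4
Var(X) = E[X²] - (E[X])² = 135/4 - 289/16 = 251/16

Var(X) = 251/16 ≈ 15.6875


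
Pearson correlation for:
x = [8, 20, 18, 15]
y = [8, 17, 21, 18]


n=4, Σx=61, Σy=64, Σxy=1052, Σx²=1013, Σy²=1118
r = (4×1052 - 61×64)/√((4×1013 - 61²)(4×1118 - 64²))
= 304/√(331×376) = 304/√124456 ≈ 304/352.7832 ≈ 0.8617

r ≈ 0.8617


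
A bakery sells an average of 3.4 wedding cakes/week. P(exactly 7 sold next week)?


Poisson(λ=3.4): P(X=7) = e^(-λ)×λ^k/k!
= e^(-3.4) × 3.4^7 / 7!
≈ 0.03337326996 × 5252.3350144 / 5040 ≈ 0.034779

P(X=7) ≈ 0.034779 ≈ 3.48%


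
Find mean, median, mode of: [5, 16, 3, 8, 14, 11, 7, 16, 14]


Sorted: [3, 5, 7, 8, 11, 14, 14, 16, 16]
Mean = 94/9
Median = 11
Freq: {5: 1, 16: 2, 3: 1, 8: 1, 14: 2, 11: 1, 7: 1}
Mode: [14, 16]

Mean=94/9, Median=11, Mode=[14, 16]


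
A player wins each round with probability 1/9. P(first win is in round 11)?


Geometric: P(X=11) = (1-p)^(k-1)×p = (8/9)^10×1/9 = 1073741824/31381059609

P(X=11) = 1073741824/31381059609 ≈ 3.42%


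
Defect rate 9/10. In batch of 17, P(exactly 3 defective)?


Binomial: P(X=3) = C(17,3)×p^3×(1-p)^14
= 680 × 729/1000 × 1/100000000000000 = 12393/2500000000000000

P(X=3) = 12393/2500000000000000 ≈ 0.00%


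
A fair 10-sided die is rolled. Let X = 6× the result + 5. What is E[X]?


E[die] = (1+10)/2 = 11/2
E[X] = 6×11/2 + 5 = 38

E[X] = 38


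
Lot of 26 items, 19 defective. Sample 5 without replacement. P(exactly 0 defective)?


Hypergeometric: C(19,0)×C(7,5)/C(26,5)
= 1×21/65780 = 21/65780

P(X=0) = 21/65780 ≈ 0.03%


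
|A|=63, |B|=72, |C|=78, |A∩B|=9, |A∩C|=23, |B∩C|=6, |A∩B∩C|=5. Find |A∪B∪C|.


|A∪B∪C| = 63+72+78-9-23-6+5 = 180

|A∪B∪C| = 180


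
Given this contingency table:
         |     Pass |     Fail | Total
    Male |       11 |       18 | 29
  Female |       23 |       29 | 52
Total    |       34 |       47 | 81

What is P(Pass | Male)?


P(Pass | Male) = 11/(11+18) = 11/29

P(Pass|Male) = 11/29 ≈ 37.93%


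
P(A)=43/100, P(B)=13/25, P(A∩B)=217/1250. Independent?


P(A)×P(B) = 559/2500
P(A∩B) = 217/1250
Not equal → NOT independent

No, not independent


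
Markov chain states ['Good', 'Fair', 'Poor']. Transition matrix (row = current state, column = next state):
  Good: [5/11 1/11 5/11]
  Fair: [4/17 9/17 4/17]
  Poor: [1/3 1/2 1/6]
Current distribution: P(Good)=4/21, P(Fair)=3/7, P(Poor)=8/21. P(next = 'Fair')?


P(next=Fair) = Σᵢ P(now=i)×P(i→Fair)
= 4/21×1/11 + 3/7×9/17 + 8/21×1/2
= 4/231 + 27/119 + 4/21 = 569/1309

P = 569/1309 ≈ 0.4347


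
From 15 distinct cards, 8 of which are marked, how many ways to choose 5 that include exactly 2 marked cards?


Choose 2 of the 8 marked cards and 3 of the other 7 cards:
C(8,2)×C(7,3) = 28×35 = 980

980


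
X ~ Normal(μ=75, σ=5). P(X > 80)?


z = (80-75)/5 = 1.0
P(X > 80) = 1 - P(Z ≤ 1.0) = 1 - 0.8413 = 0.1587

P(X > 80) ≈ 0.1587


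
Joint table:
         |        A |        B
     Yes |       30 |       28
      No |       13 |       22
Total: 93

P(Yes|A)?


P(Yes|A) = 30/(30+13) = 30/43

P = 30/43 ≈ 69.77%


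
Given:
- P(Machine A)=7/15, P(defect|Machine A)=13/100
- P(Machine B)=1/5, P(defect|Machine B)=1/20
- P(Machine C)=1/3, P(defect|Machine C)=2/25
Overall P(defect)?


P(B) = Σ P(B|Aᵢ)×P(Aᵢ)
  13/100×7/15 = 91/1500
  1/20×1/5 = 1/100
  2/25×1/3 = 2/75
Sum = 73/750

P(defect) = 73/750 ≈ 9.73%


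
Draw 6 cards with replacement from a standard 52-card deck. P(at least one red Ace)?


P(not a red Ace) = 50/52 = 25/26
P(none in 6 draws) = (25/26)^6 = 244140625/308915776
P(≥1 red Ace) = 1 - 244140625/308915776 = 64775151/308915776

P = 64775151/308915776 ≈ 20.97%


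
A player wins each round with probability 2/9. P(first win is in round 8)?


Geometric: P(X=8) = (1-p)^(k-1)×p = (7/9)^7×2/9 = 1647086/43046721

P(X=8) = 1647086/43046721 ≈ 3.83%


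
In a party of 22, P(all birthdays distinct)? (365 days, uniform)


P(all different) = Π(365-i)/365 for i=0..21
= (365/365)×(364/365)×...×(344/365)
= 0.524305

P ≈ 0.5243 ≈ 52.43%


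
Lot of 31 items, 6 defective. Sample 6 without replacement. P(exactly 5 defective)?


Hypergeometric: C(6,5)×C(25,1)/C(31,6)
= 6×25/736281 = 50/245427

P(X=5) = 50/245427 ≈ 0.02%


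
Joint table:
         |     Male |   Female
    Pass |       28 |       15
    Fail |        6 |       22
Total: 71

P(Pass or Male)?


P(Pass∨Male) = P(Pass) + P(Male) - P(Pass∧Male)
= (43 + 34 - 28)/71 = 49/71

P = 49/71 ≈ 69.01%


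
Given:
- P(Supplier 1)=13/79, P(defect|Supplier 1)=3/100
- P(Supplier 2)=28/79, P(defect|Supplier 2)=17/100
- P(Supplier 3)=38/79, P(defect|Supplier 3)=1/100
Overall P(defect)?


P(B) = Σ P(B|Aᵢ)×P(Aᵢ)
  3/100×13/79 = 39/7900
  17/100×28/79 = 119/1975
  1/100×38/79 = 19/3950
Sum = 7/100

P(defect) = 7/100 ≈ 7.00%


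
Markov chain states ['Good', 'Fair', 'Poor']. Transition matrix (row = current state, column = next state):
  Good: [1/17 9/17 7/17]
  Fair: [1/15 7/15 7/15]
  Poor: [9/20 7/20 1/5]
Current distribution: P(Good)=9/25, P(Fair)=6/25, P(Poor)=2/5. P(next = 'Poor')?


P(next=Poor) = Σᵢ P(now=i)×P(i→Poor)
= 9/25×7/17 + 6/25×7/15 + 2/5×1/5
= 63/425 + 14/125 + 2/25 = 723/2125

P = 723/2125 ≈ 0.3402


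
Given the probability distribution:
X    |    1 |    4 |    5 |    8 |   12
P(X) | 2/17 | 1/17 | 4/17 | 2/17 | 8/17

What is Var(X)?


E[X] = 138/17
E[X²] = 1398/17
Var(X) = E[X²] - (E[X])² = 1398/17 - 19044/289 = 4722/289

Var(X) = 4722/289 ≈ 16.3391


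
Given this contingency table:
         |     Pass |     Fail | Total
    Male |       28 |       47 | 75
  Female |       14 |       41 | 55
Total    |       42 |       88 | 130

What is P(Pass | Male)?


P(Pass | Male) = 28/(28+47) = 28/75

P(Pass|Male) = 28/75 ≈ 37.33%


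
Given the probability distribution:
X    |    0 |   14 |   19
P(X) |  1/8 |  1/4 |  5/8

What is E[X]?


E[X] = Σ x·P(X=x)
= (0)×(1/8) + (14)×(1/4) + (19)×(5/8)
= 123/8

E[X] = 123/8


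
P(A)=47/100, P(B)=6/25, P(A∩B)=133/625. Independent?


P(A)×P(B) = 141/1250
P(A∩B) = 133/625
Not equal → NOT independent

No, not independent


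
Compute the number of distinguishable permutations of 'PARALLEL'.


Letters: 8, freq: {'P': 1, 'A': 2, 'R': 1, 'L': 3, 'E': 1}
8!/(1!×2!×1!×3!×1!) = 40320/12 = 3360

3360


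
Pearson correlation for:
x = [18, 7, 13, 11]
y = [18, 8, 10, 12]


n=4, Σx=49, Σy=48, Σxy=642, Σx²=663, Σy²=632
r = (4×642 - 49×48)/√((4×663 - 49²)(4×632 - 48²))
= 216/√(251×224) = 216/√56224 ≈ 216/237.1160 ≈ 0.9109

r ≈ 0.9109


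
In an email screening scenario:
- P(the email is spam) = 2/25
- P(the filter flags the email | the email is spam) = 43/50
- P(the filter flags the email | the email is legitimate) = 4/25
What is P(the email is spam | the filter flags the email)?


Using Bayes' theorem:
P(A|B) = P(B|A)·P(A) / P(B)

P(the filter flags the email) = 43/50 × 2/25 + 4/25 × 23/25
= 43/625 + 92/625 = 27/125

P(the email is spam|the filter flags the email) = (43/625) / (27/125) = 43/135

P(the email is spam|the filter flags the email) = 43/135 ≈ 31.85%


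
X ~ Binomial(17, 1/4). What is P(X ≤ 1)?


P(X ≤ 1) = Σ P(X=i) for i=0..1
P(X=0) = 129140163/17179869184
P(X=1) = 731794257/17179869184
Sum = 215233605/4294967296

P(X ≤ 1) = 215233605/4294967296 ≈ 5.01%


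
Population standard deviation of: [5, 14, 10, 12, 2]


Mean = 43/5
  (5-43/5)²=324/25
  (14-43/5)²=729/25
  (10-43/5)²=49/25
  (12-43/5)²=289/25
  (2-43/5)²=1089/25
Σ(x-μ)² = 496/5
σ² = (496/5)/5 = 496/25

σ = √(496/25) ≈ 4.4542


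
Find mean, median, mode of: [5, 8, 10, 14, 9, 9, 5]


Sorted: [5, 5, 8, 9, 9, 10, 14]
Mean = 60/7
Median = 9
Freq: {5: 2, 8: 1, 10: 1, 14: 1, 9: 2}
Mode: [5, 9]

Mean=60/7, Median=9, Mode=[5, 9]


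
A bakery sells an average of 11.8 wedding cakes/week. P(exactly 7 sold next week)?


Poisson(λ=11.8): P(X=7) = e^(-λ)×λ^k/k!
= e^(-11.8) × 11.8^7 / 7!
≈ 7.504557915e-06 × 31854739.0057 / 5040 ≈ 0.047432

P(X=7) ≈ 0.047432 ≈ 4.74%


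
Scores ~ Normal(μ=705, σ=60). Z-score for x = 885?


z = (x - μ)/σ = (885 - 705)/60 = 3.0

z = 3.0


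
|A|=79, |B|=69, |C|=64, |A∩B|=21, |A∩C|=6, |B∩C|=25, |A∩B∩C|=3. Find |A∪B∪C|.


|A∪B∪C| = 79+69+64-21-6-25+3 = 163

|A∪B∪C| = 163


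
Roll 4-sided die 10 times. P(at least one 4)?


P(no 4)^10 = (3/4)^10 = 59049/1048576
P(≥1) = 1 - 59049/1048576 = 989527/1048576

P = 989527/1048576 ≈ 94.37%


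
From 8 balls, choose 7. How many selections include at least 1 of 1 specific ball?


Complement: C(8,7) - C(7,7) = 8 - 1 = 7

7


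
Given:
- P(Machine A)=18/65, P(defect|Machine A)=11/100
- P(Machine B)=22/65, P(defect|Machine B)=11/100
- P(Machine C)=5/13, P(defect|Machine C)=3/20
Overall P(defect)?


P(B) = Σ P(B|Aᵢ)×P(Aᵢ)
  11/100×18/65 = 99/3250
  11/100×22/65 = 121/3250
  3/20×5/13 = 3/52
Sum = 163/1300

P(defect) = 163/1300 ≈ 12.54%


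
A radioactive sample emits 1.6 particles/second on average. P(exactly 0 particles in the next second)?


Poisson(λ=1.6): P(X=0) = e^(-λ)×λ^k/k!
= e^(-1.6) × 1.6^0 / 0!
≈ 0.201896518 × 1 / 1 ≈ 0.201897

P(X=0) ≈ 0.201897 ≈ 20.19%


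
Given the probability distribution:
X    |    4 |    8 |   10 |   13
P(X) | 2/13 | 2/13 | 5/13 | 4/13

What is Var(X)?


E[X] = 126/13
E[X²] = 1336/13
Var(X) = E[X²] - (E[X])² = 1336/13 - 15876/169 = 1492/169

Var(X) = 1492/169 ≈ 8.8284


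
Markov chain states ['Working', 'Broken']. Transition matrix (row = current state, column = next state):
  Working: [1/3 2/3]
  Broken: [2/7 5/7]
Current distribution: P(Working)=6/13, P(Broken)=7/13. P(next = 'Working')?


P(next=Working) = Σᵢ P(now=i)×P(i→Working)
= 6/13×1/3 + 7/13×2/7
= 2/13 + 2/13 = 4/13

P = 4/13 ≈ 0.3077


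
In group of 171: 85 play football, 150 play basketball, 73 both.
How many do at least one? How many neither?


|A∪B| = 85+150-73 = 162
Neither = 171-162 = 9

At least one: 162; Neither: 9


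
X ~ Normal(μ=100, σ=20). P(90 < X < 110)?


z₁=(90-100)/20=-0.5, z₂=(110-100)/20=0.5
P = Φ(0.5) - Φ(-0.5) = 0.691462 - 0.308538 = 0.382924 ≈ 0.3829

P(90 < X < 110) ≈ 0.3829


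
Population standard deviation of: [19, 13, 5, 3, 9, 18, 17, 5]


Mean = 89/8
  (19-89/8)²=3969/64
  (13-89/8)²=225/64
  (5-89/8)²=2401/64
  (3-89/8)²=4225/64
  (9-89/8)²=289/64
  (18-89/8)²=3025/64
  (17-89/8)²=2209/64
  (5-89/8)²=2401/64
Σ(x-μ)² = 2343/8
σ² = (2343/8)/8 = 2343/64

σ = √(2343/64) ≈ 6.0506


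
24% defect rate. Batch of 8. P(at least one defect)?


P(all good) = (19/25)^8 = 16983563041/152587890625
P(≥1 defect) = 135604327584/152587890625

P = 135604327584/152587890625 ≈ 88.87%


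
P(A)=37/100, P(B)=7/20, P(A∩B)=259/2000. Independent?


P(A)×P(B) = 259/2000
P(A∩B) = 259/2000
Equal ✓ → Independent

Yes, independent


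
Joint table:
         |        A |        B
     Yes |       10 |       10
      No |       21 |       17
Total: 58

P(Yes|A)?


P(Yes|A) = 10/(10+21) = 10/31

P = 10/31 ≈ 32.26%


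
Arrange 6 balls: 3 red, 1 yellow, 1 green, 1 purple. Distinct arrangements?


6!/(3!×1!×1!×1!) = 120

120


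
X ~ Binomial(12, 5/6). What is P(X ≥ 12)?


P(X ≥ 12) = Σ P(X=i) for i=12..12
P(X=12) = 244140625/2176782336
Sum = 244140625/2176782336

P(X ≥ 12) = 244140625/2176782336 ≈ 11.22%


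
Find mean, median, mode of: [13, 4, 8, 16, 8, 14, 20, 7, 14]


Sorted: [4, 7, 8, 8, 13, 14, 14, 16, 20]
Mean = 104/9
Median = 13
Freq: {13: 1, 4: 1, 8: 2, 16: 1, 14: 2, 20: 1, 7: 1}
Mode: [8, 14]

Mean=104/9, Median=13, Mode=[8, 14]


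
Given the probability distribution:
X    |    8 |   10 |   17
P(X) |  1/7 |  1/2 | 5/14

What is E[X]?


E[X] = Σ x·P(X=x)
= (8)×(1/7) + (10)×(1/2) + (17)×(5/14)
= 171/14

E[X] = 171/14


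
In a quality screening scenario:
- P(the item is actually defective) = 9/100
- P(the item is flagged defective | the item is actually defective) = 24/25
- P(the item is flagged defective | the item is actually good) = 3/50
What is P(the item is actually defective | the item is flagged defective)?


Using Bayes' theorem:
P(A|B) = P(B|A)·P(A) / P(B)

P(the item is flagged defective) = 24/25 × 9/100 + 3/50 × 91/100
= 54/625 + 273/5000 = 141/1000

P(the item is actually defective|the item is flagged defective) = (54/625) / (141/1000) = 144/235

P(the item is actually defective|the item is flagged defective) = 144/235 ≈ 61.28%


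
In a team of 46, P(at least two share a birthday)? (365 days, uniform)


P(all different) = Π(365-i)/365 for i=0..45
= 0.051747
P(match) = 1 - 0.051747 = 0.948253

P ≈ 0.9483 ≈ 94.83%


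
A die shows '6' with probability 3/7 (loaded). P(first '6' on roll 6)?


Geometric: P(X=6) = (1-p)^(k-1)×p = (4/7)^5×3/7 = 3072/117649

P(X=6) = 3072/117649 ≈ 2.61%


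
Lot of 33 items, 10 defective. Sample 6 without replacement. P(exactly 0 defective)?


Hypergeometric: C(10,0)×C(23,6)/C(33,6)
= 1×100947/1107568 = 1311/14384

P(X=0) = 1311/14384 ≈ 9.11%


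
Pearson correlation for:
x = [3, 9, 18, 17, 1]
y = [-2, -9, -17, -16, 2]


n=5, Σx=48, Σy=-42, Σxy=-663, Σx²=704, Σy²=634
r = (5×(-663) - 48×(-42))/√((5×704 - 48²)(5×634 - (-42)²))
= -1299/√(1216×1406) = -1299/√1709696 ≈ -1299/1307.5534 ≈ -0.9935

r ≈ -0.9935


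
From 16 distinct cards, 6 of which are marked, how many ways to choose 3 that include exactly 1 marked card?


Choose 1 of the 6 marked cards and 2 of the other 10 cards:
C(6,1)×C(10,2) = 6×45 = 270

270


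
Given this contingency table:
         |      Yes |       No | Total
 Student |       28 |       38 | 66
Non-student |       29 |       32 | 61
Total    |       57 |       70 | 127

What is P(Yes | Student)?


P(Yes | Student) = 28/(28+38) = 28/66 = 14/33

P(Yes|Student) = 14/33 ≈ 42.42%


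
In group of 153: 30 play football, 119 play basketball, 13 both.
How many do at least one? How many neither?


|A∪B| = 30+119-13 = 136
Neither = 153-136 = 17

At least one: 136; Neither: 17
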